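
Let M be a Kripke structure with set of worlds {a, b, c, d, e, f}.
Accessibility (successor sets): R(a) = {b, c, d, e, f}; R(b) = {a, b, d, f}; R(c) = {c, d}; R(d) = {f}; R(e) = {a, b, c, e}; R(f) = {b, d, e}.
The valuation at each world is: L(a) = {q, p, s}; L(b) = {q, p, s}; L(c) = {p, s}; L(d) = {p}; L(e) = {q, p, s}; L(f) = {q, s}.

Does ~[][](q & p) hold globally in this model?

Yes

Let φ = ~[][](q & p). Evaluate φ at each world:
  a (successors {b, c, d, e, f}): φ is true.
  b (successors {a, b, d, f}): φ is true.
  c (successors {c, d}): φ is true.
  d (successors {f}): φ is true.
  e (successors {a, b, c, e}): φ is true.
  f (successors {b, d, e}): φ is true.
For instance, at d:
  At d: [][](q & p) is false, so ~[][](q & p) is true.
    At d: [][](q & p) requires [](q & p) at every successor {f}.
      [](q & p) fails at f, so [][](q & p) is false at d.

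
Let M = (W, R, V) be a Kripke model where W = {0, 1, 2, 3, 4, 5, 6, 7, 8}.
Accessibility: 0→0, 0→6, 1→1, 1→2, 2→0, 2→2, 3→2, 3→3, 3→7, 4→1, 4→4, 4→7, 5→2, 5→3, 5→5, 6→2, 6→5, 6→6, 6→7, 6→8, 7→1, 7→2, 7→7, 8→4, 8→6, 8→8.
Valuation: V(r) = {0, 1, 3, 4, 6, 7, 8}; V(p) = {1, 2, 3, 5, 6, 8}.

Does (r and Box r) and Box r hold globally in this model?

No

Let φ = (r and Box r) and Box r. Evaluate φ at each world:
  0 (successors {0, 6}): φ is true.
  1 (successors {1, 2}): φ is false.
  2 (successors {0, 2}): φ is false.
  3 (successors {2, 3, 7}): φ is false.
  4 (successors {1, 4, 7}): φ is true.
  5 (successors {2, 3, 5}): φ is false.
  6 (successors {2, 5, 6, 7, 8}): φ is false.
  7 (successors {1, 2, 7}): φ is false.
  8 (successors {4, 6, 8}): φ is true.
Detail at 1 (counterexample):
  At 1: r and Box r is false, Box r is false, so (r and Box r) and Box r is false.
    At 1: r is true, Box r is false, so r and Box r is false.
      At 1: Box r requires r at every successor {1, 2}.
        r fails at 2, so Box r is false at 1.
    At 1: Box r requires r at every successor {1, 2}.
      r fails at 2, so Box r is false at 1.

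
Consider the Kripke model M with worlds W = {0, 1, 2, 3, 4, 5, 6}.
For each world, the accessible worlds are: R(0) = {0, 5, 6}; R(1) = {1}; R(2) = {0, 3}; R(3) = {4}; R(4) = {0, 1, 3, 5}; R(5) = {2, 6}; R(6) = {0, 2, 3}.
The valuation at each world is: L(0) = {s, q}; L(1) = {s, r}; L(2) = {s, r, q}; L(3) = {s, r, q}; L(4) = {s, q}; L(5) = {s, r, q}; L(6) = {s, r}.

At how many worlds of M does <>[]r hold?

Let φ = <>[]r. Evaluate φ at each world:
  0 (successors {0, 5, 6}): φ is true.
  1 (successors {1}): φ is true.
  2 (successors {0, 3}): φ is false.
  3 (successors {4}): φ is false.
  4 (successors {0, 1, 3, 5}): φ is true.
  5 (successors {2, 6}): φ is false.
  6 (successors {0, 2, 3}): φ is false.
For instance, at 1:
  At 1: <>[]r requires []r at some successor in {1}.
    []r holds at 1, so <>[]r is true at 1.
      At 1: []r requires r at every successor {1}.
        At 1: r is true.
      So []r is true at 1.
Satisfying worlds: {0, 1, 4}

3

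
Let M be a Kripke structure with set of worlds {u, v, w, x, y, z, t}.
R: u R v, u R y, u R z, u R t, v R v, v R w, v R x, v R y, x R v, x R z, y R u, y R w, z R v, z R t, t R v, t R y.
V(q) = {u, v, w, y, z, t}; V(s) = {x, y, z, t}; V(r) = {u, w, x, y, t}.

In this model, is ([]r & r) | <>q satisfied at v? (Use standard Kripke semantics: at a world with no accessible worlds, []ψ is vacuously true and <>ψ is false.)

Recall that []ψ holds at a world iff ψ holds at every accessible world, and <>ψ holds iff ψ holds at some accessible world.
At v: []r & r is false, <>q is true, so ([]r & r) | <>q is true.
  At v: []r is false, r is false, so []r & r is false.
    At v: []r requires r at every successor {v, w, x, y}.
      r fails at v, so []r is false at v.
  At v: <>q requires q at some successor in {v, w, x, y}.
    q holds at v, so <>q is true at v.

Yes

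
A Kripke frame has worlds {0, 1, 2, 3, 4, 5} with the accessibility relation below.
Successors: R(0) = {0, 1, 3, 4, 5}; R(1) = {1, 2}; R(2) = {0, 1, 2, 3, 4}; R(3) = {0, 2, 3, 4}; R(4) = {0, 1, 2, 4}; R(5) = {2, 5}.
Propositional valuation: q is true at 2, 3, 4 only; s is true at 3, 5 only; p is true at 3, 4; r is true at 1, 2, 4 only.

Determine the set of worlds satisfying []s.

none

Recall that []ψ holds at a world iff ψ holds at every accessible world, and <>ψ holds iff ψ holds at some accessible world.
Let φ = []s. Evaluate φ at each world:
  0 (successors {0, 1, 3, 4, 5}): φ is false.
  1 (successors {1, 2}): φ is false.
  2 (successors {0, 1, 2, 3, 4}): φ is false.
  3 (successors {0, 2, 3, 4}): φ is false.
  4 (successors {0, 1, 2, 4}): φ is false.
  5 (successors {2, 5}): φ is false.
For instance, at 3:
  At 3: []s requires s at every successor {0, 2, 3, 4}.
    s fails at 0, so []s is false at 3.
Satisfying worlds: none.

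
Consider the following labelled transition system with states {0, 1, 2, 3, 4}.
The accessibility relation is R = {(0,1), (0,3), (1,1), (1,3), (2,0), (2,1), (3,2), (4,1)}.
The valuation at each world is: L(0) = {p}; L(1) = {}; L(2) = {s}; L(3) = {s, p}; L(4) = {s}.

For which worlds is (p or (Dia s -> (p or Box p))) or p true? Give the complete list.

0, 2, 3, 4

Let φ = (p or (Dia s -> (p or Box p))) or p. Evaluate φ at each world:
  0 (successors {1, 3}): φ is true.
  1 (successors {1, 3}): φ is false.
  2 (successors {0, 1}): φ is true.
  3 (successors {2}): φ is true.
  4 (successors {1}): φ is true.
For instance, at 1:
  At 1: p or (Dia s -> (p or Box p)) is false, p is false, so (p or (Dia s -> (p or Box p))) or p is false.
    At 1: p is false, Dia s -> (p or Box p) is false, so p or (Dia s -> (p or Box p)) is false.
      At 1: Dia s is true, p or Box p is false, so Dia s -> (p or Box p) is false.
Satisfying worlds: {0, 2, 3, 4}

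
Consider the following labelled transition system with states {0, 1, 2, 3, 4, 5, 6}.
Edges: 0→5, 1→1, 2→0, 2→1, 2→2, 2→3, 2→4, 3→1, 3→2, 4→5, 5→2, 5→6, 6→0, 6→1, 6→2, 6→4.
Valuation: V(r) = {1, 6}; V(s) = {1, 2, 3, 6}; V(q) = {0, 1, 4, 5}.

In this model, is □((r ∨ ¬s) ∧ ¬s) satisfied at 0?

Yes

At 0: □((r ∨ ¬s) ∧ ¬s) requires (r ∨ ¬s) ∧ ¬s at every successor {5}.
  At 5: (r ∨ ¬s) ∧ ¬s is true.
So □((r ∨ ¬s) ∧ ¬s) is true at 0.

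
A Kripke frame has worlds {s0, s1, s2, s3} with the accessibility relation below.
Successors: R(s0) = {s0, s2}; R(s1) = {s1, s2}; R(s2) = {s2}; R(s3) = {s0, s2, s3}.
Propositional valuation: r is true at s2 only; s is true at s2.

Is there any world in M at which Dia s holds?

Recall that Dia ψ holds at a world iff ψ holds at some accessible world.
Let φ = Dia s. Evaluate φ at each world:
  s0 (successors {s0, s2}): φ is true.
  s1 (successors {s1, s2}): φ is true.
  s2 (successors {s2}): φ is true.
  s3 (successors {s0, s2, s3}): φ is true.
Detail at s0 (witness):
  At s0: Dia s requires s at some successor in {s0, s2}.
    s holds at s2, so Dia s is true at s0.

Yes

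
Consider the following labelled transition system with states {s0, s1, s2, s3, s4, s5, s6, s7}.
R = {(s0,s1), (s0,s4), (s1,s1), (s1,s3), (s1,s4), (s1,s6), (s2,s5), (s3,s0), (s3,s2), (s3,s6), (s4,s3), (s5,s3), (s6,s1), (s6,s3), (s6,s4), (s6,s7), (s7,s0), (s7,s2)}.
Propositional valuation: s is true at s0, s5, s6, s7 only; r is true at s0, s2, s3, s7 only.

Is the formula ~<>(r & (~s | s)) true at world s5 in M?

No

Recall that <>ψ holds at a world iff ψ holds at some accessible world.
At s5: <>(r & (~s | s)) is true, so ~<>(r & (~s | s)) is false.
  At s5: <>(r & (~s | s)) requires r & (~s | s) at some successor in {s3}.
    r & (~s | s) holds at s3, so <>(r & (~s | s)) is true at s5.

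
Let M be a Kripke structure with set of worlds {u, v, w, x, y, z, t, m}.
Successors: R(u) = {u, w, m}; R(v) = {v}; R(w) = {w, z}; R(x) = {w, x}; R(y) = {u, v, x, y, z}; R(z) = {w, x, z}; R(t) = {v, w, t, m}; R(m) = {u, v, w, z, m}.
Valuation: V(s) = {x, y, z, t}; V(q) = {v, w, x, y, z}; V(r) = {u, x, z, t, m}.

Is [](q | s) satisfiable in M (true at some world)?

Let φ = [](q | s). Evaluate φ at each world:
  u (successors {u, w, m}): φ is false.
  v (successors {v}): φ is true.
  w (successors {w, z}): φ is true.
  x (successors {w, x}): φ is true.
  y (successors {u, v, x, y, z}): φ is false.
  z (successors {w, x, z}): φ is true.
  t (successors {v, w, t, m}): φ is false.
  m (successors {u, v, w, z, m}): φ is false.
Detail at v (witness):
  At v: [](q | s) requires q | s at every successor {v}.
    At v: q | s is true.
  So [](q | s) is true at v.

Yes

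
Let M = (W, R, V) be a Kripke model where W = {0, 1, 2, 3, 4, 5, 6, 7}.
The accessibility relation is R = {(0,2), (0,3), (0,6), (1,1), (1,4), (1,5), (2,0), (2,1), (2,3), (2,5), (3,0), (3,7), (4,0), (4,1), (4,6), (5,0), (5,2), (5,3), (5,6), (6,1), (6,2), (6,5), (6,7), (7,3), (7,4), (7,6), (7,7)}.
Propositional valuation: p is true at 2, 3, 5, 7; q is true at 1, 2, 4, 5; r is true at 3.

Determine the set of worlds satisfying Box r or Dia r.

0, 2, 5, 7

Let φ = Box r or Dia r. Evaluate φ at each world:
  0 (successors {2, 3, 6}): φ is true.
  1 (successors {1, 4, 5}): φ is false.
  2 (successors {0, 1, 3, 5}): φ is true.
  3 (successors {0, 7}): φ is false.
  4 (successors {0, 1, 6}): φ is false.
  5 (successors {0, 2, 3, 6}): φ is true.
  6 (successors {1, 2, 5, 7}): φ is false.
  7 (successors {3, 4, 6, 7}): φ is true.
For instance, at 1:
  At 1: Box r is false, Dia r is false, so Box r or Dia r is false.
    At 1: Box r requires r at every successor {1, 4, 5}.
      r fails at 1, so Box r is false at 1.
    At 1: Dia r requires r at some successor in {1, 4, 5}.
      At 1: r is false.
      At 4: r is false.
      At 5: r is false.
    So Dia r is false at 1.
Satisfying worlds: {0, 2, 5, 7}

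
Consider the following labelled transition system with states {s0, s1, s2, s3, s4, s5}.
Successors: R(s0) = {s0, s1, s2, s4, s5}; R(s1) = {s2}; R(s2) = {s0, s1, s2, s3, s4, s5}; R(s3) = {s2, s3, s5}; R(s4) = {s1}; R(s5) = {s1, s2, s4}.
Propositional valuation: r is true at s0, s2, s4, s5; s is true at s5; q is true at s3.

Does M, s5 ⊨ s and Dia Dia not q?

Yes

At s5: s is true, Dia Dia not q is true, so s and Dia Dia not q is true.
  At s5: Dia Dia not q requires Dia not q at some successor in {s1, s2, s4}.
    Dia not q holds at s1, so Dia Dia not q is true at s5.
      At s1: Dia not q requires not q at some successor in {s2}.
        not q holds at s2, so Dia not q is true at s1.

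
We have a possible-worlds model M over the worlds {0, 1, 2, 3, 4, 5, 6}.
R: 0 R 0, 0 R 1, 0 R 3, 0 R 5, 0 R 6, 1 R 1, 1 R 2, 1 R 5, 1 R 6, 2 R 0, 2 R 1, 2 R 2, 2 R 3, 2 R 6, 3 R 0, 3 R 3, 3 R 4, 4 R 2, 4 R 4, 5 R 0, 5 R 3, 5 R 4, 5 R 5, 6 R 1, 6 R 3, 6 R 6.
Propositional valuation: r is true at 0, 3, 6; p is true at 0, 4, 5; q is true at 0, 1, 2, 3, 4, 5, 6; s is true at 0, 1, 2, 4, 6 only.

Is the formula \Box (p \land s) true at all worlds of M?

No

Let φ = \Box (p \land s). Evaluate φ at each world:
  0 (successors {0, 1, 3, 5, 6}): φ is false.
  1 (successors {1, 2, 5, 6}): φ is false.
  2 (successors {0, 1, 2, 3, 6}): φ is false.
  3 (successors {0, 3, 4}): φ is false.
  4 (successors {2, 4}): φ is false.
  5 (successors {0, 3, 4, 5}): φ is false.
  6 (successors {1, 3, 6}): φ is false.
Detail at 0 (counterexample):
  At 0: \Box (p \land s) requires p \land s at every successor {0, 1, 3, 5, 6}.
    p \land s fails at 1, so \Box (p \land s) is false at 0.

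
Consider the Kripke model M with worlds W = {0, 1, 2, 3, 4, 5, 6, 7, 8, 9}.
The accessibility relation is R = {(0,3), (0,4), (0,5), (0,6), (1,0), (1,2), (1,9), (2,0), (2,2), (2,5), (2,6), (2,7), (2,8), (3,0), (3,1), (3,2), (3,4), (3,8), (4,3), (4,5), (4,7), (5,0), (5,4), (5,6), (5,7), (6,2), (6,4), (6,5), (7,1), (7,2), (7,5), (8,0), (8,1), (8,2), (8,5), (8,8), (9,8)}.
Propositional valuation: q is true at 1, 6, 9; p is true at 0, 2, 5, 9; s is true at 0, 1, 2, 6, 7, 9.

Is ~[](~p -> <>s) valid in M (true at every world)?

Recall that []ψ holds at a world iff ψ holds at every accessible world, and <>ψ holds iff ψ holds at some accessible world.
Let φ = ~[](~p -> <>s). Evaluate φ at each world:
  0 (successors {3, 4, 5, 6}): φ is false.
  1 (successors {0, 2, 9}): φ is false.
  2 (successors {0, 2, 5, 6, 7, 8}): φ is false.
  3 (successors {0, 1, 2, 4, 8}): φ is false.
  4 (successors {3, 5, 7}): φ is false.
  5 (successors {0, 4, 6, 7}): φ is false.
  6 (successors {2, 4, 5}): φ is false.
  7 (successors {1, 2, 5}): φ is false.
  8 (successors {0, 1, 2, 5, 8}): φ is false.
  9 (successors {8}): φ is false.
Detail at 0 (counterexample):
  At 0: [](~p -> <>s) is true, so ~[](~p -> <>s) is false.
    At 0: [](~p -> <>s) requires ~p -> <>s at every successor {3, 4, 5, 6}.
      At 3: ~p -> <>s is true.
      At 4: ~p -> <>s is true.
      At 5: ~p -> <>s is true.
      At 6: ~p -> <>s is true.
    So [](~p -> <>s) is true at 0.

No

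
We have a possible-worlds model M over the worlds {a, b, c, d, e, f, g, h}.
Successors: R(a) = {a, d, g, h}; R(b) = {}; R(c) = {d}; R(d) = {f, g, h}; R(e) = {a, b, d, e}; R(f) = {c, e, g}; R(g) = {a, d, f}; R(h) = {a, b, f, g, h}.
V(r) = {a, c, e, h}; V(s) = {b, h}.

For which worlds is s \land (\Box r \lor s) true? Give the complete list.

Let φ = s \land (\Box r \lor s). Evaluate φ at each world:
  a (successors {a, d, g, h}): φ is false.
  b (successors ∅): φ is true.
  c (successors {d}): φ is false.
  d (successors {f, g, h}): φ is false.
  e (successors {a, b, d, e}): φ is false.
  f (successors {c, e, g}): φ is false.
  g (successors {a, d, f}): φ is false.
  h (successors {a, b, f, g, h}): φ is true.
For instance, at d:
  At d: s is false, \Box r \lor s is false, so s \land (\Box r \lor s) is false.
    At d: \Box r is false, s is false, so \Box r \lor s is false.
      At d: \Box r requires r at every successor {f, g, h}.
        r fails at f, so \Box r is false at d.
Satisfying worlds: {b, h}

b, h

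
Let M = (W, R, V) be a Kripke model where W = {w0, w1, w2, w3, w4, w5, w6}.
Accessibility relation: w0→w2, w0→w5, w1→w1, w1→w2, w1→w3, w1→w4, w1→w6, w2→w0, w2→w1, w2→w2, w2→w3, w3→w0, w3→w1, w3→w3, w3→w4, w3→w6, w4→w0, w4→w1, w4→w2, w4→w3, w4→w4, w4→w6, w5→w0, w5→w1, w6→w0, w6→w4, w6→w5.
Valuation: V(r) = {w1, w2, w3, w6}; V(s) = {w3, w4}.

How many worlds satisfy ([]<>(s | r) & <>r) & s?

Let φ = ([]<>(s | r) & <>r) & s. Evaluate φ at each world:
  w0 (successors {w2, w5}): φ is false.
  w1 (successors {w1, w2, w3, w4, w6}): φ is false.
  w2 (successors {w0, w1, w2, w3}): φ is false.
  w3 (successors {w0, w1, w3, w4, w6}): φ is true.
  w4 (successors {w0, w1, w2, w3, w4, w6}): φ is true.
  w5 (successors {w0, w1}): φ is false.
  w6 (successors {w0, w4, w5}): φ is false.
For instance, at w5:
  At w5: []<>(s | r) & <>r is true, s is false, so ([]<>(s | r) & <>r) & s is false.
    At w5: []<>(s | r) is true, <>r is true, so []<>(s | r) & <>r is true.
      At w5: []<>(s | r) requires <>(s | r) at every successor {w0, w1}.
        At w0: <>(s | r) is true.
        At w1: <>(s | r) is true.
      So []<>(s | r) is true at w5.
      At w5: <>r requires r at some successor in {w0, w1}.
        r holds at w1, so <>r is true at w5.
Satisfying worlds: {w3, w4}

2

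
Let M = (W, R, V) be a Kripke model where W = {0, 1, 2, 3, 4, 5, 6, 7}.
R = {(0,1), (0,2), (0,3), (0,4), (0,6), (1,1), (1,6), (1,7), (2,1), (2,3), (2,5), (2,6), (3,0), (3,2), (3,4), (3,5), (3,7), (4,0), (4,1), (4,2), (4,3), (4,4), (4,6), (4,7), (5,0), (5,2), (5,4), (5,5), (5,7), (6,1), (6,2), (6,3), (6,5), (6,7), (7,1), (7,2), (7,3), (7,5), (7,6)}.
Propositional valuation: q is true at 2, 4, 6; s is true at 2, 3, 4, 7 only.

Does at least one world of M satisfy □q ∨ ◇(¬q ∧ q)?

Recall that □ψ holds at a world iff ψ holds at every accessible world, and ◇ψ holds iff ψ holds at some accessible world.
Let φ = □q ∨ ◇(¬q ∧ q). Evaluate φ at each world:
  0 (successors {1, 2, 3, 4, 6}): φ is false.
  1 (successors {1, 6, 7}): φ is false.
  2 (successors {1, 3, 5, 6}): φ is false.
  3 (successors {0, 2, 4, 5, 7}): φ is false.
  4 (successors {0, 1, 2, 3, 4, 6, 7}): φ is false.
  5 (successors {0, 2, 4, 5, 7}): φ is false.
  6 (successors {1, 2, 3, 5, 7}): φ is false.
  7 (successors {1, 2, 3, 5, 6}): φ is false.
For instance, at 6:
  At 6: □q is false, ◇(¬q ∧ q) is false, so □q ∨ ◇(¬q ∧ q) is false.
    At 6: □q requires q at every successor {1, 2, 3, 5, 7}.
      q fails at 1, so □q is false at 6.
    At 6: ◇(¬q ∧ q) requires ¬q ∧ q at some successor in {1, 2, 3, 5, 7}.
      At 1: ¬q ∧ q is false.
      At 2: ¬q ∧ q is false.
      At 3: ¬q ∧ q is false.
      At 5: ¬q ∧ q is false.
      At 7: ¬q ∧ q is false.
    So ◇(¬q ∧ q) is false at 6.

No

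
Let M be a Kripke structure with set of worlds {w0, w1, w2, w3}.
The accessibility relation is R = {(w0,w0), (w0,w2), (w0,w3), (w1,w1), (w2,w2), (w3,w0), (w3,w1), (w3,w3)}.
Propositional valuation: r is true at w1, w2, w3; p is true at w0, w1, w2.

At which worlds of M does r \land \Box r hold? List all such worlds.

w1, w2

Let φ = r \land \Box r. Evaluate φ at each world:
  w0 (successors {w0, w2, w3}): φ is false.
  w1 (successors {w1}): φ is true.
  w2 (successors {w2}): φ is true.
  w3 (successors {w0, w1, w3}): φ is false.
For instance, at w3:
  At w3: r is true, \Box r is false, so r \land \Box r is false.
    At w3: \Box r requires r at every successor {w0, w1, w3}.
      r fails at w0, so \Box r is false at w3.
Satisfying worlds: {w1, w2}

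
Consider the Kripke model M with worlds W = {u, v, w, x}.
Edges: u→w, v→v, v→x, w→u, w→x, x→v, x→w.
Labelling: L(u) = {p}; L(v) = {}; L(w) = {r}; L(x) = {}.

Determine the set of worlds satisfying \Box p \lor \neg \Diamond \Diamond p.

Recall that \Box ψ holds at a world iff ψ holds at every accessible world, and \Diamond ψ holds iff ψ holds at some accessible world.
Let φ = \Box p \lor \neg \Diamond \Diamond p. Evaluate φ at each world:
  u (successors {w}): φ is false.
  v (successors {v, x}): φ is true.
  w (successors {u, x}): φ is true.
  x (successors {v, w}): φ is false.
For instance, at v:
  At v: \Box p is false, \neg \Diamond \Diamond p is true, so \Box p \lor \neg \Diamond \Diamond p is true.
    At v: \Box p requires p at every successor {v, x}.
      p fails at v, so \Box p is false at v.
    At v: \Diamond \Diamond p is false, so \neg \Diamond \Diamond p is true.
      At v: \Diamond \Diamond p requires \Diamond p at some successor in {v, x}.
        At v: \Diamond p is false.
        At x: \Diamond p is false.
      So \Diamond \Diamond p is false at v.
Satisfying worlds: {v, w}

v, w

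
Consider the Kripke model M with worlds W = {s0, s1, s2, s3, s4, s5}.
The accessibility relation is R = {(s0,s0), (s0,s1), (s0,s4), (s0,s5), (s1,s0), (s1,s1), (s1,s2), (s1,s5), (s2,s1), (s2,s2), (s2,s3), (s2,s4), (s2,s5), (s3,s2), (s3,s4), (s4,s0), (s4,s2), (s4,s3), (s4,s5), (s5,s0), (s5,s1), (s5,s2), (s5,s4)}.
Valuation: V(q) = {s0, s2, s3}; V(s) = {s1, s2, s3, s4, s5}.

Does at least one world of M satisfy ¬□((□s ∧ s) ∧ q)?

Yes

Recall that □ψ holds at a world iff ψ holds at every accessible world, and ◇ψ holds iff ψ holds at some accessible world.
Let φ = ¬□((□s ∧ s) ∧ q). Evaluate φ at each world:
  s0 (successors {s0, s1, s4, s5}): φ is true.
  s1 (successors {s0, s1, s2, s5}): φ is true.
  s2 (successors {s1, s2, s3, s4, s5}): φ is true.
  s3 (successors {s2, s4}): φ is true.
  s4 (successors {s0, s2, s3, s5}): φ is true.
  s5 (successors {s0, s1, s2, s4}): φ is true.
Detail at s0 (witness):
  At s0: □((□s ∧ s) ∧ q) is false, so ¬□((□s ∧ s) ∧ q) is true.
    At s0: □((□s ∧ s) ∧ q) requires (□s ∧ s) ∧ q at every successor {s0, s1, s4, s5}.
      (□s ∧ s) ∧ q fails at s0, so □((□s ∧ s) ∧ q) is false at s0.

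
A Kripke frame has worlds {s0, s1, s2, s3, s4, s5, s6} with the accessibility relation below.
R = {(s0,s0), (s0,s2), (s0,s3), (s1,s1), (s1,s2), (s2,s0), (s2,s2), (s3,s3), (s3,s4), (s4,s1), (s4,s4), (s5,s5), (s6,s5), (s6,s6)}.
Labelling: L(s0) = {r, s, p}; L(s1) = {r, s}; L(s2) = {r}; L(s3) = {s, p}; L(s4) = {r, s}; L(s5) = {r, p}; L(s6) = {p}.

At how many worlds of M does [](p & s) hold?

Let φ = [](p & s). Evaluate φ at each world:
  s0 (successors {s0, s2, s3}): φ is false.
  s1 (successors {s1, s2}): φ is false.
  s2 (successors {s0, s2}): φ is false.
  s3 (successors {s3, s4}): φ is false.
  s4 (successors {s1, s4}): φ is false.
  s5 (successors {s5}): φ is false.
  s6 (successors {s5, s6}): φ is false.
For instance, at s3:
  At s3: [](p & s) requires p & s at every successor {s3, s4}.
    p & s fails at s4, so [](p & s) is false at s3.
Satisfying worlds: none.

0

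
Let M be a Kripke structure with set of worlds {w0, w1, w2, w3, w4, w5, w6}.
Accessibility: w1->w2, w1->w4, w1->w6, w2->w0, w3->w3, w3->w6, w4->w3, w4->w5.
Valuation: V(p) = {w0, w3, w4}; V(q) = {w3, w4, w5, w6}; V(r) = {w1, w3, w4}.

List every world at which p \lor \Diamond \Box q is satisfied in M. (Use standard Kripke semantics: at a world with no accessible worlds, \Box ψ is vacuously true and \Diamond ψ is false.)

w0, w1, w2, w3, w4

Let φ = p \lor \Diamond \Box q. Evaluate φ at each world:
  w0 (successors ∅): φ is true.
  w1 (successors {w2, w4, w6}): φ is true.
  w2 (successors {w0}): φ is true.
  w3 (successors {w3, w6}): φ is true.
  w4 (successors {w3, w5}): φ is true.
  w5 (successors ∅): φ is false.
  w6 (successors ∅): φ is false.
For instance, at w1:
  At w1: p is false, \Diamond \Box q is true, so p \lor \Diamond \Box q is true.
    At w1: \Diamond \Box q requires \Box q at some successor in {w2, w4, w6}.
      \Box q holds at w4, so \Diamond \Box q is true at w1.
Satisfying worlds: {w0, w1, w2, w3, w4}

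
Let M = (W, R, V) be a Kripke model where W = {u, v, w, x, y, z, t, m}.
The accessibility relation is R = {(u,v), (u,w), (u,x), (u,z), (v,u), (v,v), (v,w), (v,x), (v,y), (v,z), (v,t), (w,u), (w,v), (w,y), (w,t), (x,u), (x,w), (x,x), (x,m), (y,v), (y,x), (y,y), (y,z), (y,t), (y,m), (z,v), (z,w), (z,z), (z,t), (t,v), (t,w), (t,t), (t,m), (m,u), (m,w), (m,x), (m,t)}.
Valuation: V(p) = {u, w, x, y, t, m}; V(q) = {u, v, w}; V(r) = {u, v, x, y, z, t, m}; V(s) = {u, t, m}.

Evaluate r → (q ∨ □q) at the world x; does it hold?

At x: r is true, q ∨ □q is false, so r → (q ∨ □q) is false.
  At x: q is false, □q is false, so q ∨ □q is false.
    At x: □q requires q at every successor {u, w, x, m}.
      q fails at x, so □q is false at x.

No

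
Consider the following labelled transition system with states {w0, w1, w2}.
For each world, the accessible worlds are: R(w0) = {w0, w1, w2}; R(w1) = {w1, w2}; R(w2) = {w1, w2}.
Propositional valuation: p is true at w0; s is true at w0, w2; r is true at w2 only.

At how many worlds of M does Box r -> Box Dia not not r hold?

Let φ = Box r -> Box Dia not not r. Evaluate φ at each world:
  w0 (successors {w0, w1, w2}): φ is true.
  w1 (successors {w1, w2}): φ is true.
  w2 (successors {w1, w2}): φ is true.
For instance, at w0:
  At w0: Box r is false, Box Dia not not r is true, so Box r -> Box Dia not not r is true.
    At w0: Box r requires r at every successor {w0, w1, w2}.
      r fails at w0, so Box r is false at w0.
    At w0: Box Dia not not r requires Dia not not r at every successor {w0, w1, w2}.
      At w0: Dia not not r is true.
      At w1: Dia not not r is true.
      At w2: Dia not not r is true.
    So Box Dia not not r is true at w0.
Satisfying worlds: {w0, w1, w2}

3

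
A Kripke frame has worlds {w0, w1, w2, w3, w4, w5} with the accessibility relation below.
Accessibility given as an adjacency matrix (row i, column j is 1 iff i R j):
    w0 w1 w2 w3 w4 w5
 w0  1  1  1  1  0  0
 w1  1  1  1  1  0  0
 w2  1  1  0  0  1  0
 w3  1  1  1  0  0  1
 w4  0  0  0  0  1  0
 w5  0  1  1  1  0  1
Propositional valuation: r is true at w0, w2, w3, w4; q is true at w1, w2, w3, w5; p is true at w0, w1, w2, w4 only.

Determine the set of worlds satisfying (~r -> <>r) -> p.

w0, w1, w2, w4

Let φ = (~r -> <>r) -> p. Evaluate φ at each world:
  w0 (successors {w0, w1, w2, w3}): φ is true.
  w1 (successors {w0, w1, w2, w3}): φ is true.
  w2 (successors {w0, w1, w4}): φ is true.
  w3 (successors {w0, w1, w2, w5}): φ is false.
  w4 (successors {w4}): φ is true.
  w5 (successors {w1, w2, w3, w5}): φ is false.
For instance, at w1:
  At w1: ~r -> <>r is true, p is true, so (~r -> <>r) -> p is true.
    At w1: ~r is true, <>r is true, so ~r -> <>r is true.
      At w1: <>r requires r at some successor in {w0, w1, w2, w3}.
        r holds at w0, so <>r is true at w1.
Satisfying worlds: {w0, w1, w2, w4}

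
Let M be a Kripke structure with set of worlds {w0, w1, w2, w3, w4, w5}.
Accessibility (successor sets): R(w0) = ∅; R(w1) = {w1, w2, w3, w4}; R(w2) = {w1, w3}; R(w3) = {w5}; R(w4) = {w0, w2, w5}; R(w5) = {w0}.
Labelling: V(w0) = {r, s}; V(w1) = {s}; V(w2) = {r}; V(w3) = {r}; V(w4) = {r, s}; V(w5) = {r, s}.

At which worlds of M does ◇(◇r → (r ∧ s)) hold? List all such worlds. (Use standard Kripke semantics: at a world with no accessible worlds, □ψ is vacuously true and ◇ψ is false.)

Let φ = ◇(◇r → (r ∧ s)). Evaluate φ at each world:
  w0 (successors ∅): φ is false.
  w1 (successors {w1, w2, w3, w4}): φ is true.
  w2 (successors {w1, w3}): φ is false.
  w3 (successors {w5}): φ is true.
  w4 (successors {w0, w2, w5}): φ is true.
  w5 (successors {w0}): φ is true.
For instance, at w4:
  At w4: ◇(◇r → (r ∧ s)) requires ◇r → (r ∧ s) at some successor in {w0, w2, w5}.
    ◇r → (r ∧ s) holds at w0, so ◇(◇r → (r ∧ s)) is true at w4.
      At w0: ◇r is false, r ∧ s is true, so ◇r → (r ∧ s) is true.
Satisfying worlds: {w1, w3, w4, w5}

w1, w3, w4, w5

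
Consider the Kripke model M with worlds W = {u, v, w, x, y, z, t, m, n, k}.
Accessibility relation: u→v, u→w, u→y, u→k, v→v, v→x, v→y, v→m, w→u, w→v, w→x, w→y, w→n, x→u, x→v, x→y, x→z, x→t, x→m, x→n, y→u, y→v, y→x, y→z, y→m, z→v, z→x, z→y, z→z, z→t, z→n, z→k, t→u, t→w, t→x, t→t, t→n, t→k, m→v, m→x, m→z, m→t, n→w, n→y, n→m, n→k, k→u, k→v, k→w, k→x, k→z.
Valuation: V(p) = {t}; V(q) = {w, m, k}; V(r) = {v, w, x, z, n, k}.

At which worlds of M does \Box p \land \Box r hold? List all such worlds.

Let φ = \Box p \land \Box r. Evaluate φ at each world:
  u (successors {v, w, y, k}): φ is false.
  v (successors {v, x, y, m}): φ is false.
  w (successors {u, v, x, y, n}): φ is false.
  x (successors {u, v, y, z, t, m, n}): φ is false.
  y (successors {u, v, x, z, m}): φ is false.
  z (successors {v, x, y, z, t, n, k}): φ is false.
  t (successors {u, w, x, t, n, k}): φ is false.
  m (successors {v, x, z, t}): φ is false.
  n (successors {w, y, m, k}): φ is false.
  k (successors {u, v, w, x, z}): φ is false.
For instance, at m:
  At m: \Box p is false, \Box r is false, so \Box p \land \Box r is false.
    At m: \Box p requires p at every successor {v, x, z, t}.
      p fails at v, so \Box p is false at m.
    At m: \Box r requires r at every successor {v, x, z, t}.
      r fails at t, so \Box r is false at m.
Satisfying worlds: none.

none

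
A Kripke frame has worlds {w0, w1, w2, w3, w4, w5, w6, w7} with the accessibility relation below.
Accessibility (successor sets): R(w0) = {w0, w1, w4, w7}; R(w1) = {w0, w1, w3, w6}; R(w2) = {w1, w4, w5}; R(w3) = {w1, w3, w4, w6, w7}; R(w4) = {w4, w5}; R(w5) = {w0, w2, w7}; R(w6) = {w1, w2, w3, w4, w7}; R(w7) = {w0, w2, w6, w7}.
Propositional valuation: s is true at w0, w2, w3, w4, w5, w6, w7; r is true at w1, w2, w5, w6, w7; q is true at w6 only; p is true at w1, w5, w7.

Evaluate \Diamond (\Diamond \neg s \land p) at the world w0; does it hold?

Recall that \Diamond ψ holds at a world iff ψ holds at some accessible world.
At w0: \Diamond (\Diamond \neg s \land p) requires \Diamond \neg s \land p at some successor in {w0, w1, w4, w7}.
  \Diamond \neg s \land p holds at w1, so \Diamond (\Diamond \neg s \land p) is true at w0.
    At w1: \Diamond \neg s is true, p is true, so \Diamond \neg s \land p is true.
      At w1: \Diamond \neg s requires \neg s at some successor in {w0, w1, w3, w6}.
        \neg s holds at w1, so \Diamond \neg s is true at w1.

Yes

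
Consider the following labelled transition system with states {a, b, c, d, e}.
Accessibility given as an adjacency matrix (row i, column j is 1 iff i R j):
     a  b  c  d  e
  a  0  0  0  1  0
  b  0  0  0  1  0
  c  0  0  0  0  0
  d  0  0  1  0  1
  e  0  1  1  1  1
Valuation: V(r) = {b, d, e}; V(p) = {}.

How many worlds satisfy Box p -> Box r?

Let φ = Box p -> Box r. Evaluate φ at each world:
  a (successors {d}): φ is true.
  b (successors {d}): φ is true.
  c (successors ∅): φ is true.
  d (successors {c, e}): φ is true.
  e (successors {b, c, d, e}): φ is true.
For instance, at a:
  At a: Box p is false, Box r is true, so Box p -> Box r is true.
    At a: Box p requires p at every successor {d}.
      p fails at d, so Box p is false at a.
    At a: Box r requires r at every successor {d}.
      At d: r is true.
    So Box r is true at a.
Satisfying worlds: {a, b, c, d, e}

5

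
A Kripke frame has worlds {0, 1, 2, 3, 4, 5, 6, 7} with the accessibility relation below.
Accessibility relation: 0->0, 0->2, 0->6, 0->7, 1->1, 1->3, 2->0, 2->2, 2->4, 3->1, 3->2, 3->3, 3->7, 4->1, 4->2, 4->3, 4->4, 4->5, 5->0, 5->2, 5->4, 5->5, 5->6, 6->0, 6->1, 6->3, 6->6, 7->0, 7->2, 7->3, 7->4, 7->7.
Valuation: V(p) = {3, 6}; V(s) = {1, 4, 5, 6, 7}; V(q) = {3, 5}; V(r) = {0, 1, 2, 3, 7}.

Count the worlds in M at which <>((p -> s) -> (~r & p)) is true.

7

Let φ = <>((p -> s) -> (~r & p)). Evaluate φ at each world:
  0 (successors {0, 2, 6, 7}): φ is true.
  1 (successors {1, 3}): φ is true.
  2 (successors {0, 2, 4}): φ is false.
  3 (successors {1, 2, 3, 7}): φ is true.
  4 (successors {1, 2, 3, 4, 5}): φ is true.
  5 (successors {0, 2, 4, 5, 6}): φ is true.
  6 (successors {0, 1, 3, 6}): φ is true.
  7 (successors {0, 2, 3, 4, 7}): φ is true.
For instance, at 4:
  At 4: <>((p -> s) -> (~r & p)) requires (p -> s) -> (~r & p) at some successor in {1, 2, 3, 4, 5}.
    (p -> s) -> (~r & p) holds at 3, so <>((p -> s) -> (~r & p)) is true at 4.
Satisfying worlds: {0, 1, 3, 4, 5, 6, 7}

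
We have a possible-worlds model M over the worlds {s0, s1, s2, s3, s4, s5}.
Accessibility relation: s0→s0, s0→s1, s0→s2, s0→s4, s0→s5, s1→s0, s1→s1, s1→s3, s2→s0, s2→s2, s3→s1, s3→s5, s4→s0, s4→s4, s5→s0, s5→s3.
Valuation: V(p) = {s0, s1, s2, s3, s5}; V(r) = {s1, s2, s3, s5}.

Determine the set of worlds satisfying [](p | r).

s1, s2, s3, s5

Let φ = [](p | r). Evaluate φ at each world:
  s0 (successors {s0, s1, s2, s4, s5}): φ is false.
  s1 (successors {s0, s1, s3}): φ is true.
  s2 (successors {s0, s2}): φ is true.
  s3 (successors {s1, s5}): φ is true.
  s4 (successors {s0, s4}): φ is false.
  s5 (successors {s0, s3}): φ is true.
For instance, at s3:
  At s3: [](p | r) requires p | r at every successor {s1, s5}.
    At s1: p | r is true.
    At s5: p | r is true.
  So [](p | r) is true at s3.
Satisfying worlds: {s1, s2, s3, s5}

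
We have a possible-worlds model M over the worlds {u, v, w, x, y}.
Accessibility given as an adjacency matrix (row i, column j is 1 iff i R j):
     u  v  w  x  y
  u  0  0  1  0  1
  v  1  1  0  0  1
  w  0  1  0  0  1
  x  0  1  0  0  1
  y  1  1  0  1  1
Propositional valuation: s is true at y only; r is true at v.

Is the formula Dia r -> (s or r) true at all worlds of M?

No

Let φ = Dia r -> (s or r). Evaluate φ at each world:
  u (successors {w, y}): φ is true.
  v (successors {u, v, y}): φ is true.
  w (successors {v, y}): φ is false.
  x (successors {v, y}): φ is false.
  y (successors {u, v, x, y}): φ is true.
Detail at w (counterexample):
  At w: Dia r is true, s or r is false, so Dia r -> (s or r) is false.
    At w: Dia r requires r at some successor in {v, y}.
      r holds at v, so Dia r is true at w.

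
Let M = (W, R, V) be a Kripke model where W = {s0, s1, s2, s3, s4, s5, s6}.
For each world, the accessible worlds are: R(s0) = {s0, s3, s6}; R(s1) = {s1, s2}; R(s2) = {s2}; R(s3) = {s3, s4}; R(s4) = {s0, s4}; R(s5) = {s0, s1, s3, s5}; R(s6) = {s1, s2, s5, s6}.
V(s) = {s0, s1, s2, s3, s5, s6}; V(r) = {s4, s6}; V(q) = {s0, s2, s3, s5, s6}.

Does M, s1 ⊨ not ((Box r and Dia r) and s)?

Yes

At s1: (Box r and Dia r) and s is false, so not ((Box r and Dia r) and s) is true.
  At s1: Box r and Dia r is false, s is true, so (Box r and Dia r) and s is false.
    At s1: Box r is false, Dia r is false, so Box r and Dia r is false.
      At s1: Box r requires r at every successor {s1, s2}.
        r fails at s1, so Box r is false at s1.
      At s1: Dia r requires r at some successor in {s1, s2}.
        At s1: r is false.
        At s2: r is false.
      So Dia r is false at s1.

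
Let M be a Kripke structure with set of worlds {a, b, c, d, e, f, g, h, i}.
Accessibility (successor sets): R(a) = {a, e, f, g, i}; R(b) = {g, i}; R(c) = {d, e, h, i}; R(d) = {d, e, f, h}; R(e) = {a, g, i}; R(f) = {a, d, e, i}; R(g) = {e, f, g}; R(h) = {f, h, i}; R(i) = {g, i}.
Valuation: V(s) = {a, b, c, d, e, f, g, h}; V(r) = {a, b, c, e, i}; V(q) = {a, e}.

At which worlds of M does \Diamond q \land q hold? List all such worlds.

a, e

Recall that \Diamond ψ holds at a world iff ψ holds at some accessible world.
Let φ = \Diamond q \land q. Evaluate φ at each world:
  a (successors {a, e, f, g, i}): φ is true.
  b (successors {g, i}): φ is false.
  c (successors {d, e, h, i}): φ is false.
  d (successors {d, e, f, h}): φ is false.
  e (successors {a, g, i}): φ is true.
  f (successors {a, d, e, i}): φ is false.
  g (successors {e, f, g}): φ is false.
  h (successors {f, h, i}): φ is false.
  i (successors {g, i}): φ is false.
For instance, at d:
  At d: \Diamond q is true, q is false, so \Diamond q \land q is false.
    At d: \Diamond q requires q at some successor in {d, e, f, h}.
      q holds at e, so \Diamond q is true at d.
Satisfying worlds: {a, e}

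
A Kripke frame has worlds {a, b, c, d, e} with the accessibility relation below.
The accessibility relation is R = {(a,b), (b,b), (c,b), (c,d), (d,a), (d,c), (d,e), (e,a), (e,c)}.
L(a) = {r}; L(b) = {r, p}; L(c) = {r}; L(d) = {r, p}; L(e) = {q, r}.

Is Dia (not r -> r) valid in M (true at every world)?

Let φ = Dia (not r -> r). Evaluate φ at each world:
  a (successors {b}): φ is true.
  b (successors {b}): φ is true.
  c (successors {b, d}): φ is true.
  d (successors {a, c, e}): φ is true.
  e (successors {a, c}): φ is true.
For instance, at b:
  At b: Dia (not r -> r) requires not r -> r at some successor in {b}.
    not r -> r holds at b, so Dia (not r -> r) is true at b.

Yes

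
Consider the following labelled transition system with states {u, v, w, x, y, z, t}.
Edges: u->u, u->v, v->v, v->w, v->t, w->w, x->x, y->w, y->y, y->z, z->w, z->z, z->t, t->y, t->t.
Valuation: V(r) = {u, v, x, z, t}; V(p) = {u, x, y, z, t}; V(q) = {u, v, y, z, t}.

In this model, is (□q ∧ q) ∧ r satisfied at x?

No

At x: □q ∧ q is false, r is true, so (□q ∧ q) ∧ r is false.
  At x: □q is false, q is false, so □q ∧ q is false.
    At x: □q requires q at every successor {x}.
      q fails at x, so □q is false at x.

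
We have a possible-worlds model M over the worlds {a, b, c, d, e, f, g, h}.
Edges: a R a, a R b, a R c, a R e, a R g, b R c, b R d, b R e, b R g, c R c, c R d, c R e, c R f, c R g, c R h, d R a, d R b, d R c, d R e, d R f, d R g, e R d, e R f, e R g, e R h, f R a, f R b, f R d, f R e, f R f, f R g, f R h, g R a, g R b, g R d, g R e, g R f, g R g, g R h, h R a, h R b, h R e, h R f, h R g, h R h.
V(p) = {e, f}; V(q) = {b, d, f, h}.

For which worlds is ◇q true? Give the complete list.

a, b, c, d, e, f, g, h

Recall that ◇ψ holds at a world iff ψ holds at some accessible world.
Let φ = ◇q. Evaluate φ at each world:
  a (successors {a, b, c, e, g}): φ is true.
  b (successors {c, d, e, g}): φ is true.
  c (successors {c, d, e, f, g, h}): φ is true.
  d (successors {a, b, c, e, f, g}): φ is true.
  e (successors {d, f, g, h}): φ is true.
  f (successors {a, b, d, e, f, g, h}): φ is true.
  g (successors {a, b, d, e, f, g, h}): φ is true.
  h (successors {a, b, e, f, g, h}): φ is true.
For instance, at d:
  At d: ◇q requires q at some successor in {a, b, c, e, f, g}.
    q holds at b, so ◇q is true at d.
Satisfying worlds: {a, b, c, d, e, f, g, h}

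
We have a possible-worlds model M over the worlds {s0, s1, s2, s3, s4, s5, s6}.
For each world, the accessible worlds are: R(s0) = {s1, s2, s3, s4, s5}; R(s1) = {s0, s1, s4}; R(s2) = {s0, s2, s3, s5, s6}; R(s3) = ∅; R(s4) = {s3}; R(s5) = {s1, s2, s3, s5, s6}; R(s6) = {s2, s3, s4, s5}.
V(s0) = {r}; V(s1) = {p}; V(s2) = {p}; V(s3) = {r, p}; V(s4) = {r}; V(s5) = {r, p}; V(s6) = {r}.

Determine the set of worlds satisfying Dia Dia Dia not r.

s0, s1, s2, s5, s6

Recall that Dia ψ holds at a world iff ψ holds at some accessible world.
Let φ = Dia Dia Dia not r. Evaluate φ at each world:
  s0 (successors {s1, s2, s3, s4, s5}): φ is true.
  s1 (successors {s0, s1, s4}): φ is true.
  s2 (successors {s0, s2, s3, s5, s6}): φ is true.
  s3 (successors ∅): φ is false.
  s4 (successors {s3}): φ is false.
  s5 (successors {s1, s2, s3, s5, s6}): φ is true.
  s6 (successors {s2, s3, s4, s5}): φ is true.
For instance, at s0:
  At s0: Dia Dia Dia not r requires Dia Dia not r at some successor in {s1, s2, s3, s4, s5}.
    Dia Dia not r holds at s1, so Dia Dia Dia not r is true at s0.
      At s1: Dia Dia not r requires Dia not r at some successor in {s0, s1, s4}.
        Dia not r holds at s0, so Dia Dia not r is true at s1.
Satisfying worlds: {s0, s1, s2, s5, s6}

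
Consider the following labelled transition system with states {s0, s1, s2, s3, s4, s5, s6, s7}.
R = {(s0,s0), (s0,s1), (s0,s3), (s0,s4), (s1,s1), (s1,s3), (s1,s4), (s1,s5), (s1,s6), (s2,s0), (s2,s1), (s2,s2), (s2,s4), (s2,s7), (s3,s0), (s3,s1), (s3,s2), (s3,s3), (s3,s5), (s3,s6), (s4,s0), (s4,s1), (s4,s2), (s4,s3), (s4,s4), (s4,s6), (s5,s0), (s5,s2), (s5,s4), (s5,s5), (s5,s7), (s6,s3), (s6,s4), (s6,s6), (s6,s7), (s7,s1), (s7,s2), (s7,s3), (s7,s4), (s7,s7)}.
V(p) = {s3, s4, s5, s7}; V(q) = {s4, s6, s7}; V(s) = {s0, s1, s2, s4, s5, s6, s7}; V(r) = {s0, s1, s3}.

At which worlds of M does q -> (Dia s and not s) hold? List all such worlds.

Let φ = q -> (Dia s and not s). Evaluate φ at each world:
  s0 (successors {s0, s1, s3, s4}): φ is true.
  s1 (successors {s1, s3, s4, s5, s6}): φ is true.
  s2 (successors {s0, s1, s2, s4, s7}): φ is true.
  s3 (successors {s0, s1, s2, s3, s5, s6}): φ is true.
  s4 (successors {s0, s1, s2, s3, s4, s6}): φ is false.
  s5 (successors {s0, s2, s4, s5, s7}): φ is true.
  s6 (successors {s3, s4, s6, s7}): φ is false.
  s7 (successors {s1, s2, s3, s4, s7}): φ is false.
For instance, at s6:
  At s6: q is true, Dia s and not s is false, so q -> (Dia s and not s) is false.
    At s6: Dia s is true, not s is false, so Dia s and not s is false.
      At s6: Dia s requires s at some successor in {s3, s4, s6, s7}.
        s holds at s4, so Dia s is true at s6.
Satisfying worlds: {s0, s1, s2, s3, s5}

s0, s1, s2, s3, s5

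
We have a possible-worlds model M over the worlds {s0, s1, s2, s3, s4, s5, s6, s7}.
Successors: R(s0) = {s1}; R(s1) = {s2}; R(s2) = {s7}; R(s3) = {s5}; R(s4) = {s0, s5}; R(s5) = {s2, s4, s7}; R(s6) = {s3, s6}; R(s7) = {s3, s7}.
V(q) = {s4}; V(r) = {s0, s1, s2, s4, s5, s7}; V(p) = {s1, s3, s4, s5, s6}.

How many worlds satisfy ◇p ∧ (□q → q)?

Let φ = ◇p ∧ (□q → q). Evaluate φ at each world:
  s0 (successors {s1}): φ is true.
  s1 (successors {s2}): φ is false.
  s2 (successors {s7}): φ is false.
  s3 (successors {s5}): φ is true.
  s4 (successors {s0, s5}): φ is true.
  s5 (successors {s2, s4, s7}): φ is true.
  s6 (successors {s3, s6}): φ is true.
  s7 (successors {s3, s7}): φ is true.
For instance, at s2:
  At s2: ◇p is false, □q → q is true, so ◇p ∧ (□q → q) is false.
    At s2: ◇p requires p at some successor in {s7}.
      At s7: p is false.
    So ◇p is false at s2.
    At s2: □q is false, q is false, so □q → q is true.
      At s2: □q requires q at every successor {s7}.
        q fails at s7, so □q is false at s2.
Satisfying worlds: {s0, s3, s4, s5, s6, s7}

6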